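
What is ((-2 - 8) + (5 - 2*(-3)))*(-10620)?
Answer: -10620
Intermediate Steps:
((-2 - 8) + (5 - 2*(-3)))*(-10620) = (-10 + (5 + 6))*(-10620) = (-10 + 11)*(-10620) = 1*(-10620) = -10620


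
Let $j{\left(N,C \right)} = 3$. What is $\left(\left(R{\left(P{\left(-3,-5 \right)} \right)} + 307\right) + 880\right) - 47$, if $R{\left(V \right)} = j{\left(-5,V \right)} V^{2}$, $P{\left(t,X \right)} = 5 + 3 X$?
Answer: $1440$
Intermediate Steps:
$R{\left(V \right)} = 3 V^{2}$
$\left(\left(R{\left(P{\left(-3,-5 \right)} \right)} + 307\right) + 880\right) - 47 = \left(\left(3 \left(5 + 3 \left(-5\right)\right)^{2} + 307\right) + 880\right) - 47 = \left(\left(3 \left(5 - 15\right)^{2} + 307\right) + 880\right) - 47 = \left(\left(3 \left(-10\right)^{2} + 307\right) + 880\right) - 47 = \left(\left(3 \cdot 100 + 307\right) + 880\right) - 47 = \left(\left(300 + 307\right) + 880\right) - 47 = \left(607 + 880\right) - 47 = 1487 - 47 = 1440$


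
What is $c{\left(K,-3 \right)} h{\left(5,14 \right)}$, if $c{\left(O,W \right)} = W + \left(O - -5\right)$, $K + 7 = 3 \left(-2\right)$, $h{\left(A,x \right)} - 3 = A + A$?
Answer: $-143$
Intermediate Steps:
$h{\left(A,x \right)} = 3 + 2 A$ ($h{\left(A,x \right)} = 3 + \left(A + A\right) = 3 + 2 A$)
$K = -13$ ($K = -7 + 3 \left(-2\right) = -7 - 6 = -13$)
$c{\left(O,W \right)} = 5 + O + W$ ($c{\left(O,W \right)} = W + \left(O + 5\right) = W + \left(5 + O\right) = 5 + O + W$)
$c{\left(K,-3 \right)} h{\left(5,14 \right)} = \left(5 - 13 - 3\right) \left(3 + 2 \cdot 5\right) = - 11 \left(3 + 10\right) = \left(-11\right) 13 = -143$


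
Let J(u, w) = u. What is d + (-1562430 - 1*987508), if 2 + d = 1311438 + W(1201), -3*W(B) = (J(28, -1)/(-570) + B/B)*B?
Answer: -1059244681/855 ≈ -1.2389e+6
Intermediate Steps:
W(B) = -271*B/855 (W(B) = -(28/(-570) + B/B)*B/3 = -(28*(-1/570) + 1)*B/3 = -(-14/285 + 1)*B/3 = -271*B/855)
d = 1120952309/855 (d = -2 + (1311438 - 271/855*1201) = -2 + (1311438 - 325471/855) = -2 + 1120954019/855 = 1120952309/855 ≈ 1.3111e+6)
d + (-1562430 - 1*987508) = 1120952309/855 + (-1562430 - 1*987508) = 1120952309/855 + (-1562430 - 987508) = 1120952309/855 - 2549938 = -1059244681/855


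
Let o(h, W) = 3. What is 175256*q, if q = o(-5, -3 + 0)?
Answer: 525768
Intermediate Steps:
q = 3
175256*q = 175256*3 = 525768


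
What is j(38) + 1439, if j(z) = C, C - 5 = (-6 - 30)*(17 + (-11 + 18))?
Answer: 580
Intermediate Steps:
C = -859 (C = 5 + (-6 - 30)*(17 + (-11 + 18)) = 5 - 36*(17 + 7) = 5 - 36*24 = 5 - 864 = -859)
j(z) = -859
j(38) + 1439 = -859 + 1439 = 580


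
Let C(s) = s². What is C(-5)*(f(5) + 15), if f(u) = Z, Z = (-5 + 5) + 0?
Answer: 375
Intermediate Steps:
Z = 0 (Z = 0 + 0 = 0)
f(u) = 0
C(-5)*(f(5) + 15) = (-5)²*(0 + 15) = 25*15 = 375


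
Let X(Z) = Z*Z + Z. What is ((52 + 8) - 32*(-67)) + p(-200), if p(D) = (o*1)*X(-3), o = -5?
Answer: 2174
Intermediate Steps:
X(Z) = Z + Z² (X(Z) = Z² + Z = Z + Z²)
p(D) = -30 (p(D) = (-5*1)*(-3*(1 - 3)) = -(-15)*(-2) = -5*6 = -30)
((52 + 8) - 32*(-67)) + p(-200) = ((52 + 8) - 32*(-67)) - 30 = (60 + 2144) - 30 = 2204 - 30 = 2174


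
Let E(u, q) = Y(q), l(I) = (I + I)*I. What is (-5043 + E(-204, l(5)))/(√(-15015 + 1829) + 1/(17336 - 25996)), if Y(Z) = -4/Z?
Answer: 218365364/4944459908005 + 378208810448*I*√13186/988891981601 ≈ 4.4164e-5 + 43.918*I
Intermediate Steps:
l(I) = 2*I² (l(I) = (2*I)*I = 2*I²)
E(u, q) = -4/q
(-5043 + E(-204, l(5)))/(√(-15015 + 1829) + 1/(17336 - 25996)) = (-5043 - 4/(2*5²))/(√(-15015 + 1829) + 1/(17336 - 25996)) = (-5043 - 4/(2*25))/(√(-13186) + 1/(-8660)) = (-5043 - 4/50)/(I*√13186 - 1/8660) = (-5043 - 4*1/50)/(-1/8660 + I*√13186) = (-5043 - 2/25)/(-1/8660 + I*√13186) = -126077/(25*(-1/8660 + I*√13186))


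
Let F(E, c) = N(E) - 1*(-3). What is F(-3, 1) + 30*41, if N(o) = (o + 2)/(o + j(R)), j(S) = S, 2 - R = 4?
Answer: 6166/5 ≈ 1233.2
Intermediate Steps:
R = -2 (R = 2 - 1*4 = 2 - 4 = -2)
N(o) = (2 + o)/(-2 + o) (N(o) = (o + 2)/(o - 2) = (2 + o)/(-2 + o))
F(E, c) = 3 + (2 + E)/(-2 + E) (F(E, c) = (2 + E)/(-2 + E) - 1*(-3) = (2 + E)/(-2 + E) + 3 = 3 + (2 + E)/(-2 + E))
F(-3, 1) + 30*41 = 4*(-1 - 3)/(-2 - 3) + 30*41 = 4*(-4)/(-5) + 1230 = 4*(-1/5)*(-4) + 1230 = 16/5 + 1230 = 6166/5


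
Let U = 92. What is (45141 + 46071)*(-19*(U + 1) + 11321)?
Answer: 871439448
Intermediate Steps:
(45141 + 46071)*(-19*(U + 1) + 11321) = (45141 + 46071)*(-19*(92 + 1) + 11321) = 91212*(-19*93 + 11321) = 91212*(-1767 + 11321) = 91212*9554 = 871439448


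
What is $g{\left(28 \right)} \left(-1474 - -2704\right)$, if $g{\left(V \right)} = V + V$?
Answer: $68880$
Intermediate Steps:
$g{\left(V \right)} = 2 V$
$g{\left(28 \right)} \left(-1474 - -2704\right) = 2 \cdot 28 \left(-1474 - -2704\right) = 56 \left(-1474 + 2704\right) = 56 \cdot 1230 = 68880$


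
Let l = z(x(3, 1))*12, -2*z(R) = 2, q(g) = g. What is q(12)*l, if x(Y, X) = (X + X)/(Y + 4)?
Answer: -144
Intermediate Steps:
x(Y, X) = 2*X/(4 + Y) (x(Y, X) = (2*X)/(4 + Y) = 2*X/(4 + Y))
z(R) = -1 (z(R) = -½*2 = -1)
l = -12 (l = -1*12 = -12)
q(12)*l = 12*(-12) = -144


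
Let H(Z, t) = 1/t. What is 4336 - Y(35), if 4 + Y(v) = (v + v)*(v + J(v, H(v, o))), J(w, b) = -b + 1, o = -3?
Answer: 5390/3 ≈ 1796.7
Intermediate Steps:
H(Z, t) = 1/t
J(w, b) = 1 - b
Y(v) = -4 + 2*v*(4/3 + v) (Y(v) = -4 + (v + v)*(v + (1 - 1/(-3))) = -4 + (2*v)*(v + (1 - 1*(-⅓))) = -4 + (2*v)*(v + (1 + ⅓)) = -4 + (2*v)*(v + 4/3) = -4 + (2*v)*(4/3 + v) = -4 + 2*v*(4/3 + v))
4336 - Y(35) = 4336 - (-4 + 2*35² + (8/3)*35) = 4336 - (-4 + 2*1225 + 280/3) = 4336 - (-4 + 2450 + 280/3) = 4336 - 1*7618/3 = 4336 - 7618/3 = 5390/3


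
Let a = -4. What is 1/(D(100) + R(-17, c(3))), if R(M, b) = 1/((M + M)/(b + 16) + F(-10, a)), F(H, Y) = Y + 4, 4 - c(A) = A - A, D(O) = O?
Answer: 17/1690 ≈ 0.010059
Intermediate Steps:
c(A) = 4 (c(A) = 4 - (A - A) = 4 - 1*0 = 4 + 0 = 4)
F(H, Y) = 4 + Y
R(M, b) = (16 + b)/(2*M) (R(M, b) = 1/((M + M)/(b + 16) + (4 - 4)) = 1/((2*M)/(16 + b) + 0) = 1/(2*M/(16 + b) + 0) = 1/(2*M/(16 + b)) = (16 + b)/(2*M))
1/(D(100) + R(-17, c(3))) = 1/(100 + (1/2)*(16 + 4)/(-17)) = 1/(100 + (1/2)*(-1/17)*20) = 1/(100 - 10/17) = 1/(1690/17) = 17/1690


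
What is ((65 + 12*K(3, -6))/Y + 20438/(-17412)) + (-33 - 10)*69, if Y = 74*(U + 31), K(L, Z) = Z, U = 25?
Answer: -7648916969/2576976 ≈ -2968.2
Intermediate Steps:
Y = 4144 (Y = 74*(25 + 31) = 74*56 = 4144)
((65 + 12*K(3, -6))/Y + 20438/(-17412)) + (-33 - 10)*69 = ((65 + 12*(-6))/4144 + 20438/(-17412)) + (-33 - 10)*69 = ((65 - 72)*(1/4144) + 20438*(-1/17412)) - 43*69 = (-7*1/4144 - 10219/8706) - 2967 = (-1/592 - 10219/8706) - 2967 = -3029177/2576976 - 2967 = -7648916969/2576976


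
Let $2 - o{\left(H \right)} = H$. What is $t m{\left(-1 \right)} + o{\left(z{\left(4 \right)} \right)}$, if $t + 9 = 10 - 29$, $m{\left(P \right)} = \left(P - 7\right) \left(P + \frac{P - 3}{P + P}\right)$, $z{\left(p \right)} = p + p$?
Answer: $218$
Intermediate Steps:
$z{\left(p \right)} = 2 p$
$m{\left(P \right)} = \left(-7 + P\right) \left(P + \frac{-3 + P}{2 P}\right)$
$o{\left(H \right)} = 2 - H$
$t = -28$ ($t = -9 + \left(10 - 29\right) = -9 - 19 = -28$)
$t m{\left(-1 \right)} + o{\left(z{\left(4 \right)} \right)} = - 28 \left(-5 + \left(-1\right)^{2} - - \frac{13}{2} + \frac{21}{2 \left(-1\right)}\right) + \left(2 - 2 \cdot 4\right) = - 28 \left(-5 + 1 + \frac{13}{2} + \frac{21}{2} \left(-1\right)\right) + \left(2 - 8\right) = - 28 \left(-5 + 1 + \frac{13}{2} - \frac{21}{2}\right) + \left(2 - 8\right) = \left(-28\right) \left(-8\right) - 6 = 224 - 6 = 218$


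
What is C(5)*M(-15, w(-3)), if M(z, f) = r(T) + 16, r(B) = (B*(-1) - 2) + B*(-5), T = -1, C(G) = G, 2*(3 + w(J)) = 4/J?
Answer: 100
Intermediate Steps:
w(J) = -3 + 2/J (w(J) = -3 + (4/J)/2 = -3 + 2/J)
r(B) = -2 - 6*B (r(B) = (-B - 2) - 5*B = (-2 - B) - 5*B = -2 - 6*B)
M(z, f) = 20 (M(z, f) = (-2 - 6*(-1)) + 16 = (-2 + 6) + 16 = 4 + 16 = 20)
C(5)*M(-15, w(-3)) = 5*20 = 100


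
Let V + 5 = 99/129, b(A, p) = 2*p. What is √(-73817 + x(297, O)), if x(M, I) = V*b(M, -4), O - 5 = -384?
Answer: 5*I*√5457001/43 ≈ 271.63*I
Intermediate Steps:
V = -182/43 (V = -5 + 99/129 = -5 + 99*(1/129) = -5 + 33/43 = -182/43 ≈ -4.2326)
O = -379 (O = 5 - 384 = -379)
x(M, I) = 1456/43 (x(M, I) = -364*(-4)/43 = -182/43*(-8) = 1456/43)
√(-73817 + x(297, O)) = √(-73817 + 1456/43) = √(-3172675/43) = 5*I*√5457001/43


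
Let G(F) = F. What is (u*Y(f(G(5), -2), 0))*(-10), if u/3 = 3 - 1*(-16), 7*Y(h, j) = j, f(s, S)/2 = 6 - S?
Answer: 0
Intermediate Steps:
f(s, S) = 12 - 2*S (f(s, S) = 2*(6 - S) = 12 - 2*S)
Y(h, j) = j/7
u = 57 (u = 3*(3 - 1*(-16)) = 3*(3 + 16) = 3*19 = 57)
(u*Y(f(G(5), -2), 0))*(-10) = (57*((⅐)*0))*(-10) = (57*0)*(-10) = 0*(-10) = 0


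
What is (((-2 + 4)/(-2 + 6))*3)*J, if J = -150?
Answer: -225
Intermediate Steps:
(((-2 + 4)/(-2 + 6))*3)*J = (((-2 + 4)/(-2 + 6))*3)*(-150) = ((2/4)*3)*(-150) = ((2*(¼))*3)*(-150) = ((½)*3)*(-150) = (3/2)*(-150) = -225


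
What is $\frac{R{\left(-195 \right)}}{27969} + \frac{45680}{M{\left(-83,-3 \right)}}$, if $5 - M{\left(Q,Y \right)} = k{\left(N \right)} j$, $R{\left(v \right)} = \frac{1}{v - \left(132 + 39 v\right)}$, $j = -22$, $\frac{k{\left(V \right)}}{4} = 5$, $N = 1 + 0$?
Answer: $\frac{1859709378041}{18116695998} \approx 102.65$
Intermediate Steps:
$N = 1$
$k{\left(V \right)} = 20$ ($k{\left(V \right)} = 4 \cdot 5 = 20$)
$R{\left(v \right)} = \frac{1}{-132 - 38 v}$ ($R{\left(v \right)} = \frac{1}{v - \left(132 + 39 v\right)} = \frac{1}{-132 - 38 v}$)
$M{\left(Q,Y \right)} = 445$ ($M{\left(Q,Y \right)} = 5 - 20 \left(-22\right) = 5 - -440 = 5 + 440 = 445$)
$\frac{R{\left(-195 \right)}}{27969} + \frac{45680}{M{\left(-83,-3 \right)}} = \frac{\left(-1\right) \frac{1}{132 + 38 \left(-195\right)}}{27969} + \frac{45680}{445} = - \frac{1}{132 - 7410} \cdot \frac{1}{27969} + 45680 \cdot \frac{1}{445} = - \frac{1}{-7278} \cdot \frac{1}{27969} + \frac{9136}{89} = \left(-1\right) \left(- \frac{1}{7278}\right) \frac{1}{27969} + \frac{9136}{89} = \frac{1}{7278} \cdot \frac{1}{27969} + \frac{9136}{89} = \frac{1}{203558382} + \frac{9136}{89} = \frac{1859709378041}{18116695998}$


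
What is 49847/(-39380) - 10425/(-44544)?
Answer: -150820689/146178560 ≈ -1.0318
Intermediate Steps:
49847/(-39380) - 10425/(-44544) = 49847*(-1/39380) - 10425*(-1/44544) = -49847/39380 + 3475/14848 = -150820689/146178560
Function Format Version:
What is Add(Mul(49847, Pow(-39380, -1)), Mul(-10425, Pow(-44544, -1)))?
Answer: Rational(-150820689, 146178560) ≈ -1.0318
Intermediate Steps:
Add(Mul(49847, Pow(-39380, -1)), Mul(-10425, Pow(-44544, -1))) = Add(Mul(49847, Rational(-1, 39380)), Mul(-10425, Rational(-1, 44544))) = Add(Rational(-49847, 39380), Rational(3475, 14848)) = Rational(-150820689, 146178560)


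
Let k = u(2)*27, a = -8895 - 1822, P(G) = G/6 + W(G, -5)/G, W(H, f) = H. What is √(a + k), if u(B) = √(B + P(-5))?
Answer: √(-42868 + 18*√78)/2 ≈ 103.33*I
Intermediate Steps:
P(G) = 1 + G/6 (P(G) = G/6 + G/G = G*(⅙) + 1 = G/6 + 1 = 1 + G/6)
a = -10717
u(B) = √(⅙ + B) (u(B) = √(B + (1 + (⅙)*(-5))) = √(B + (1 - ⅚)) = √(B + ⅙) = √(⅙ + B))
k = 9*√78/2 (k = (√(6 + 36*2)/6)*27 = (√(6 + 72)/6)*27 = (√78/6)*27 = 9*√78/2 ≈ 39.743)
√(a + k) = √(-10717 + 9*√78/2)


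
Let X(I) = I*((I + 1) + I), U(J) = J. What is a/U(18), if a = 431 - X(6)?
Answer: 353/18 ≈ 19.611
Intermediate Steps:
X(I) = I*(1 + 2*I) (X(I) = I*((1 + I) + I) = I*(1 + 2*I))
a = 353 (a = 431 - 6*(1 + 2*6) = 431 - 6*(1 + 12) = 431 - 6*13 = 431 - 1*78 = 431 - 78 = 353)
a/U(18) = 353/18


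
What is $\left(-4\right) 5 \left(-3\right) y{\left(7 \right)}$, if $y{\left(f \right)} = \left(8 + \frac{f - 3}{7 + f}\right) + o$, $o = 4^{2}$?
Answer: $\frac{10200}{7} \approx 1457.1$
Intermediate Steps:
$o = 16$
$y{\left(f \right)} = 24 + \frac{-3 + f}{7 + f}$ ($y{\left(f \right)} = \left(8 + \frac{f - 3}{7 + f}\right) + 16 = \left(8 + \frac{-3 + f}{7 + f}\right) + 16 = 24 + \frac{-3 + f}{7 + f}$)
$\left(-4\right) 5 \left(-3\right) y{\left(7 \right)} = \left(-4\right) 5 \left(-3\right) \frac{5 \left(33 + 5 \cdot 7\right)}{7 + 7} = \left(-20\right) \left(-3\right) \frac{5 \left(33 + 35\right)}{14} = 60 \cdot 5 \cdot \frac{1}{14} \cdot 68 = 60 \cdot \frac{170}{7} = \frac{10200}{7}$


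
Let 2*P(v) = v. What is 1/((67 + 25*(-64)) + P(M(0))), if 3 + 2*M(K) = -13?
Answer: -1/1537 ≈ -0.00065062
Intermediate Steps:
M(K) = -8 (M(K) = -3/2 + (1/2)*(-13) = -3/2 - 13/2 = -8)
P(v) = v/2
1/((67 + 25*(-64)) + P(M(0))) = 1/((67 + 25*(-64)) + (1/2)*(-8)) = 1/((67 - 1600) - 4) = 1/(-1533 - 4) = 1/(-1537) = -1/1537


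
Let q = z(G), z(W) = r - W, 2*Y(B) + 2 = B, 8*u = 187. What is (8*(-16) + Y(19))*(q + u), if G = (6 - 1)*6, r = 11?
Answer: -8365/16 ≈ -522.81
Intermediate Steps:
u = 187/8 (u = (1/8)*187 = 187/8 ≈ 23.375)
Y(B) = -1 + B/2
G = 30 (G = 5*6 = 30)
z(W) = 11 - W
q = -19 (q = 11 - 1*30 = 11 - 30 = -19)
(8*(-16) + Y(19))*(q + u) = (8*(-16) + (-1 + (1/2)*19))*(-19 + 187/8) = (-128 + (-1 + 19/2))*(35/8) = (-128 + 17/2)*(35/8) = -239/2*35/8 = -8365/16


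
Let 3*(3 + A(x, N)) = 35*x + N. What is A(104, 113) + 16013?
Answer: 17261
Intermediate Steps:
A(x, N) = -3 + N/3 + 35*x/3 (A(x, N) = -3 + (35*x + N)/3 = -3 + (N + 35*x)/3 = -3 + (N/3 + 35*x/3) = -3 + N/3 + 35*x/3)
A(104, 113) + 16013 = (-3 + (⅓)*113 + (35/3)*104) + 16013 = (-3 + 113/3 + 3640/3) + 16013 = 1248 + 16013 = 17261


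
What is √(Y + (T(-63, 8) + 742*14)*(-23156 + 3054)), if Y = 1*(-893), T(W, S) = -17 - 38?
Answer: I*√207714859 ≈ 14412.0*I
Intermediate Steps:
T(W, S) = -55
Y = -893
√(Y + (T(-63, 8) + 742*14)*(-23156 + 3054)) = √(-893 + (-55 + 742*14)*(-23156 + 3054)) = √(-893 + (-55 + 10388)*(-20102)) = √(-893 + 10333*(-20102)) = √(-893 - 207713966) = √(-207714859) = I*√207714859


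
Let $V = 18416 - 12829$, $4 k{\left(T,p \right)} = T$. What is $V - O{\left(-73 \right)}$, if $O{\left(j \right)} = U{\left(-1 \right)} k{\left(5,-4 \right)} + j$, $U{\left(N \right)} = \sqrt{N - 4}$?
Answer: $5660 - \frac{5 i \sqrt{5}}{4} \approx 5660.0 - 2.7951 i$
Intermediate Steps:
$k{\left(T,p \right)} = \frac{T}{4}$
$U{\left(N \right)} = \sqrt{-4 + N}$
$O{\left(j \right)} = j + \frac{5 i \sqrt{5}}{4}$ ($O{\left(j \right)} = \sqrt{-4 - 1} \cdot \frac{1}{4} \cdot 5 + j = \sqrt{-5} \cdot \frac{5}{4} + j = i \sqrt{5} \cdot \frac{5}{4} + j = \frac{5 i \sqrt{5}}{4} + j = j + \frac{5 i \sqrt{5}}{4}$)
$V = 5587$ ($V = 18416 - 12829 = 5587$)
$V - O{\left(-73 \right)} = 5587 - \left(-73 + \frac{5 i \sqrt{5}}{4}\right) = 5587 + \left(73 - \frac{5 i \sqrt{5}}{4}\right) = 5660 - \frac{5 i \sqrt{5}}{4}$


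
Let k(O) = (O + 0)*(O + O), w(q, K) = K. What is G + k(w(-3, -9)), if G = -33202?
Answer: -33040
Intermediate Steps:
k(O) = 2*O**2 (k(O) = O*(2*O) = 2*O**2)
G + k(w(-3, -9)) = -33202 + 2*(-9)**2 = -33202 + 2*81 = -33202 + 162 = -33040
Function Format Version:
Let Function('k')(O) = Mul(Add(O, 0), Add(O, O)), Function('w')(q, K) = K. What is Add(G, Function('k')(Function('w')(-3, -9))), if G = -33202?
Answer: -33040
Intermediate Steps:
Function('k')(O) = Mul(2, Pow(O, 2)) (Function('k')(O) = Mul(O, Mul(2, O)) = Mul(2, Pow(O, 2)))
Add(G, Function('k')(Function('w')(-3, -9))) = Add(-33202, Mul(2, Pow(-9, 2))) = Add(-33202, Mul(2, 81)) = Add(-33202, 162) = -33040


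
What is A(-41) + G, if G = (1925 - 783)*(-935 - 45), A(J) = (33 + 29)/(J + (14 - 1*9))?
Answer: -20144911/18 ≈ -1.1192e+6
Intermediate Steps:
A(J) = 62/(5 + J) (A(J) = 62/(J + (14 - 9)) = 62/(J + 5) = 62/(5 + J))
G = -1119160 (G = 1142*(-980) = -1119160)
A(-41) + G = 62/(5 - 41) - 1119160 = 62/(-36) - 1119160 = 62*(-1/36) - 1119160 = -31/18 - 1119160 = -20144911/18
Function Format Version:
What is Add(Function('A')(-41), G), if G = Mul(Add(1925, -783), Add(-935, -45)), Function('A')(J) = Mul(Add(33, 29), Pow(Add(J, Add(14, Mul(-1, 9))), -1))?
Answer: Rational(-20144911, 18) ≈ -1.1192e+6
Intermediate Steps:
Function('A')(J) = Mul(62, Pow(Add(5, J), -1)) (Function('A')(J) = Mul(62, Pow(Add(J, Add(14, -9)), -1)) = Mul(62, Pow(Add(J, 5), -1)) = Mul(62, Pow(Add(5, J), -1)))
G = -1119160 (G = Mul(1142, -980) = -1119160)
Add(Function('A')(-41), G) = Add(Mul(62, Pow(Add(5, -41), -1)), -1119160) = Add(Mul(62, Pow(-36, -1)), -1119160) = Add(Mul(62, Rational(-1, 36)), -1119160) = Add(Rational(-31, 18), -1119160) = Rational(-20144911, 18)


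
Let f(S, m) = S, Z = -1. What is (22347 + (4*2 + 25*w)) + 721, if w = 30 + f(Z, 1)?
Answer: 23801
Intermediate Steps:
w = 29 (w = 30 - 1 = 29)
(22347 + (4*2 + 25*w)) + 721 = (22347 + (4*2 + 25*29)) + 721 = (22347 + (8 + 725)) + 721 = (22347 + 733) + 721 = 23080 + 721 = 23801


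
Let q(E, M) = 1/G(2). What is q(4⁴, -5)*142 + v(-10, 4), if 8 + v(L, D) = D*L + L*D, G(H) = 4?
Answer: -105/2 ≈ -52.500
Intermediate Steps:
v(L, D) = -8 + 2*D*L (v(L, D) = -8 + (D*L + L*D) = -8 + (D*L + D*L) = -8 + 2*D*L)
q(E, M) = ¼ (q(E, M) = 1/4 = ¼)
q(4⁴, -5)*142 + v(-10, 4) = (¼)*142 + (-8 + 2*4*(-10)) = 71/2 + (-8 - 80) = 71/2 - 88 = -105/2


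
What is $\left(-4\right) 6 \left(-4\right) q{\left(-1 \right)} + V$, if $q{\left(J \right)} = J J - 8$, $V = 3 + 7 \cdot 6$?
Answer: $-627$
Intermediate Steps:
$V = 45$ ($V = 3 + 42 = 45$)
$q{\left(J \right)} = -8 + J^{2}$ ($q{\left(J \right)} = J^{2} - 8 = -8 + J^{2}$)
$\left(-4\right) 6 \left(-4\right) q{\left(-1 \right)} + V = \left(-4\right) 6 \left(-4\right) \left(-8 + \left(-1\right)^{2}\right) + 45 = \left(-24\right) \left(-4\right) \left(-8 + 1\right) + 45 = 96 \left(-7\right) + 45 = -672 + 45 = -627$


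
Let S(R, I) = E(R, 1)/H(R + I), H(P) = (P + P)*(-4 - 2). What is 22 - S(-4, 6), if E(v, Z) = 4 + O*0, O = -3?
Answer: 133/6 ≈ 22.167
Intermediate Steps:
E(v, Z) = 4 (E(v, Z) = 4 - 3*0 = 4 + 0 = 4)
H(P) = -12*P (H(P) = (2*P)*(-6) = -12*P)
S(R, I) = 4/(-12*I - 12*R) (S(R, I) = 4/((-12*(R + I))) = 4/((-12*(I + R))) = 4/(-12*I - 12*R))
22 - S(-4, 6) = 22 - 1/(3*(-1*6 - 1*(-4))) = 22 - 1/(3*(-6 + 4)) = 22 - 1/(3*(-2)) = 22 - (-1)/(3*2) = 22 - 1*(-1/6) = 22 + 1/6 = 133/6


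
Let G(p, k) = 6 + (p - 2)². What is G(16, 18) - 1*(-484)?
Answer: 686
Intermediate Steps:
G(p, k) = 6 + (-2 + p)²
G(16, 18) - 1*(-484) = (6 + (-2 + 16)²) - 1*(-484) = (6 + 14²) + 484 = (6 + 196) + 484 = 202 + 484 = 686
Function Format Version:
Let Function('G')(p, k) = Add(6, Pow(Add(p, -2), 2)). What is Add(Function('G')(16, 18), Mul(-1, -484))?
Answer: 686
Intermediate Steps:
Function('G')(p, k) = Add(6, Pow(Add(-2, p), 2))
Add(Function('G')(16, 18), Mul(-1, -484)) = Add(Add(6, Pow(Add(-2, 16), 2)), Mul(-1, -484)) = Add(Add(6, Pow(14, 2)), 484) = Add(Add(6, 196), 484) = Add(202, 484) = 686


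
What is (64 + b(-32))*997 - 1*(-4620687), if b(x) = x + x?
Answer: 4620687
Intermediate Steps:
b(x) = 2*x
(64 + b(-32))*997 - 1*(-4620687) = (64 + 2*(-32))*997 - 1*(-4620687) = (64 - 64)*997 + 4620687 = 0*997 + 4620687 = 0 + 4620687 = 4620687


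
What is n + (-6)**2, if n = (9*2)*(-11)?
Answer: -162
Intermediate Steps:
n = -198 (n = 18*(-11) = -198)
n + (-6)**2 = -198 + (-6)**2 = -198 + 36 = -162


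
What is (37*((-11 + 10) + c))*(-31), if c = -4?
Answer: 5735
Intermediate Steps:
(37*((-11 + 10) + c))*(-31) = (37*((-11 + 10) - 4))*(-31) = (37*(-1 - 4))*(-31) = (37*(-5))*(-31) = -185*(-31) = 5735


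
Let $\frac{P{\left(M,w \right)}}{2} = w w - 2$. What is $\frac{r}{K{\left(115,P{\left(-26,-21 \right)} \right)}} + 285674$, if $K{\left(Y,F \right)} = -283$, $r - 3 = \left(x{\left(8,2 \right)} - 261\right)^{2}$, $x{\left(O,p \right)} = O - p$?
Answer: $\frac{80780714}{283} \approx 2.8544 \cdot 10^{5}$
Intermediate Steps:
$P{\left(M,w \right)} = -4 + 2 w^{2}$ ($P{\left(M,w \right)} = 2 \left(w w - 2\right) = 2 \left(w^{2} - 2\right) = 2 \left(-2 + w^{2}\right) = -4 + 2 w^{2}$)
$r = 65028$ ($r = 3 + \left(\left(8 - 2\right) - 261\right)^{2} = 3 + \left(6 - 261\right)^{2} = 3 + \left(-255\right)^{2} = 3 + 65025 = 65028$)
$\frac{r}{K{\left(115,P{\left(-26,-21 \right)} \right)}} + 285674 = \frac{65028}{-283} + 285674 = 65028 \left(- \frac{1}{283}\right) + 285674 = - \frac{65028}{283} + 285674 = \frac{80780714}{283}$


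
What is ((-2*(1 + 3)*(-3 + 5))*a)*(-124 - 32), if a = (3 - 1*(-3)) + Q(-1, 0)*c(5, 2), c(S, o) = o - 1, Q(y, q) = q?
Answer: 14976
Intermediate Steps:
c(S, o) = -1 + o
a = 6 (a = (3 - 1*(-3)) + 0*(-1 + 2) = (3 + 3) + 0*1 = 6 + 0 = 6)
((-2*(1 + 3)*(-3 + 5))*a)*(-124 - 32) = (-2*(1 + 3)*(-3 + 5)*6)*(-124 - 32) = (-8*2*6)*(-156) = (-2*8*6)*(-156) = -16*6*(-156) = -96*(-156) = 14976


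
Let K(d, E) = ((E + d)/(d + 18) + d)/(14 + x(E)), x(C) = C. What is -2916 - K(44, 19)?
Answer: -5968927/2046 ≈ -2917.4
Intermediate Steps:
K(d, E) = (d + (E + d)/(18 + d))/(14 + E) (K(d, E) = ((E + d)/(d + 18) + d)/(14 + E) = ((E + d)/(18 + d) + d)/(14 + E) = (d + (E + d)/(18 + d))/(14 + E))
-2916 - K(44, 19) = -2916 - (19 + 44**2 + 19*44)/(252 + 14*44 + 18*19 + 19*44) = -2916 - (19 + 1936 + 836)/(252 + 616 + 342 + 836) = -2916 - 2791/2046 = -5968927/2046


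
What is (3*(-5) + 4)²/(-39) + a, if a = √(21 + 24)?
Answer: -121/39 + 3*√5 ≈ 3.6056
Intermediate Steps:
a = 3*√5 (a = √45 = 3*√5 ≈ 6.7082)
(3*(-5) + 4)²/(-39) + a = (3*(-5) + 4)²/(-39) + 3*√5 = -(-15 + 4)²/39 + 3*√5 = -1/39*(-11)² + 3*√5 = -1/39*121 + 3*√5 = -121/39 + 3*√5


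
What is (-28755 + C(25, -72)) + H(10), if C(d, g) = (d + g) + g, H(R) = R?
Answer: -28864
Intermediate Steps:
C(d, g) = d + 2*g
(-28755 + C(25, -72)) + H(10) = (-28755 + (25 + 2*(-72))) + 10 = (-28755 + (25 - 144)) + 10 = (-28755 - 119) + 10 = -28874 + 10 = -28864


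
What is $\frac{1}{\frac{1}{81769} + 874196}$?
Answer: $\frac{81769}{71482132725} \approx 1.1439 \cdot 10^{-6}$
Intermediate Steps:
$\frac{1}{\frac{1}{81769} + 874196} = \frac{1}{\frac{71482132725}{81769}} = \frac{81769}{71482132725}$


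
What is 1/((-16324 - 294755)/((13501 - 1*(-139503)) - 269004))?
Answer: 116000/311079 ≈ 0.37290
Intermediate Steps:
1/((-16324 - 294755)/((13501 - 1*(-139503)) - 269004)) = 1/(-311079/((13501 + 139503) - 269004)) = 1/(-311079/(153004 - 269004)) = 1/(-311079/(-116000)) = 1/(-311079*(-1/116000)) = 1/(311079/116000) = 116000/311079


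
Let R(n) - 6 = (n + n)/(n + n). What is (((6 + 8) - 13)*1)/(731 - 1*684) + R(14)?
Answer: 330/47 ≈ 7.0213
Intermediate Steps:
R(n) = 7 (R(n) = 6 + (n + n)/(n + n) = 6 + (2*n)/((2*n)) = 6 + (2*n)*(1/(2*n)) = 6 + 1 = 7)
(((6 + 8) - 13)*1)/(731 - 1*684) + R(14) = (((6 + 8) - 13)*1)/(731 - 1*684) + 7 = ((14 - 13)*1)/(731 - 684) + 7 = (1*1)/47 + 7 = 1*(1/47) + 7 = 1/47 + 7 = 330/47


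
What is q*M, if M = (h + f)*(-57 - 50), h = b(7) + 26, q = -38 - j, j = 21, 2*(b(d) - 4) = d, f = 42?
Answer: 953263/2 ≈ 4.7663e+5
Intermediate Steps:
b(d) = 4 + d/2
q = -59 (q = -38 - 1*21 = -38 - 21 = -59)
h = 67/2 (h = (4 + (½)*7) + 26 = (4 + 7/2) + 26 = 15/2 + 26 = 67/2 ≈ 33.500)
M = -16157/2 (M = (67/2 + 42)*(-57 - 50) = (151/2)*(-107) = -16157/2 ≈ -8078.5)
q*M = -59*(-16157/2) = 953263/2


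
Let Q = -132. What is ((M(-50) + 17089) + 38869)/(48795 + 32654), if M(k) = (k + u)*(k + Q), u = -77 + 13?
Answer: 76706/81449 ≈ 0.94177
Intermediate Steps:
u = -64
M(k) = (-132 + k)*(-64 + k) (M(k) = (k - 64)*(k - 132) = (-64 + k)*(-132 + k) = (-132 + k)*(-64 + k))
((M(-50) + 17089) + 38869)/(48795 + 32654) = (((8448 + (-50)**2 - 196*(-50)) + 17089) + 38869)/(48795 + 32654) = (((8448 + 2500 + 9800) + 17089) + 38869)/81449 = ((20748 + 17089) + 38869)*(1/81449) = (37837 + 38869)*(1/81449) = 76706*(1/81449) = 76706/81449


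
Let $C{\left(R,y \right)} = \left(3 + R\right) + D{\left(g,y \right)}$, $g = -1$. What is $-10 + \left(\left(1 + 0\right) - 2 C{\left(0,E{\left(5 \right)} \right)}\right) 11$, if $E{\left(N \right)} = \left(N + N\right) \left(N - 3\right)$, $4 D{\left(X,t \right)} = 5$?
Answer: $- \frac{185}{2} \approx -92.5$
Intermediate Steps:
$D{\left(X,t \right)} = \frac{5}{4}$ ($D{\left(X,t \right)} = \frac{1}{4} \cdot 5 = \frac{5}{4}$)
$E{\left(N \right)} = 2 N \left(-3 + N\right)$
$C{\left(R,y \right)} = \frac{17}{4} + R$ ($C{\left(R,y \right)} = \left(3 + R\right) + \frac{5}{4} = \frac{17}{4} + R$)
$-10 + \left(\left(1 + 0\right) - 2 C{\left(0,E{\left(5 \right)} \right)}\right) 11 = -10 + \left(\left(1 + 0\right) - 2 \left(\frac{17}{4} + 0\right)\right) 11 = -10 + \left(1 - \frac{17}{2}\right) 11 = -10 - \frac{165}{2} = - \frac{185}{2}$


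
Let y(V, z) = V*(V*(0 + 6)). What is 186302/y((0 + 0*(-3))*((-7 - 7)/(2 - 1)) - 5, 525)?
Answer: 93151/75 ≈ 1242.0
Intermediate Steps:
y(V, z) = 6*V² (y(V, z) = V*(V*6) = V*(6*V) = 6*V²)
186302/y((0 + 0*(-3))*((-7 - 7)/(2 - 1)) - 5, 525) = 186302/((6*((0 + 0*(-3))*((-7 - 7)/(2 - 1)) - 5)²)) = 186302/((6*((0 + 0)*(-14/1) - 5)²)) = 186302/((6*(0*(-14*1) - 5)²)) = 186302/((6*(0*(-14) - 5)²)) = 186302/((6*(0 - 5)²)) = 186302/((6*(-5)²)) = 186302/((6*25)) = 186302/150 = 186302*(1/150) = 93151/75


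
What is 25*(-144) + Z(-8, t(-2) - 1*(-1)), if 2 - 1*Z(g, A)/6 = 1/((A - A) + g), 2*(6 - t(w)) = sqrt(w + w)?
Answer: -14349/4 ≈ -3587.3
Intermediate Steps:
t(w) = 6 - sqrt(2)*sqrt(w)/2 (t(w) = 6 - sqrt(w + w)/2 = 6 - sqrt(2)*sqrt(w)/2)
Z(g, A) = 12 - 6/g (Z(g, A) = 12 - 6/((A - A) + g) = 12 - 6/(0 + g) = 12 - 6/g)
25*(-144) + Z(-8, t(-2) - 1*(-1)) = 25*(-144) + (12 - 6/(-8)) = -3600 + (12 - 6*(-1/8)) = -3600 + (12 + 3/4) = -3600 + 51/4 = -14349/4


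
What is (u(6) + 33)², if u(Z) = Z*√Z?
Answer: 1305 + 396*√6 ≈ 2275.0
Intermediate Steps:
u(Z) = Z^(3/2)
(u(6) + 33)² = (6^(3/2) + 33)² = (6*√6 + 33)² = (33 + 6*√6)²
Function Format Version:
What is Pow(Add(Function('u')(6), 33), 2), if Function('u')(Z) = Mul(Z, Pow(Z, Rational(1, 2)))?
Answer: Add(1305, Mul(396, Pow(6, Rational(1, 2)))) ≈ 2275.0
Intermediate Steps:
Function('u')(Z) = Pow(Z, Rational(3, 2))
Pow(Add(Function('u')(6), 33), 2) = Pow(Add(Pow(6, Rational(3, 2)), 33), 2) = Pow(Add(Mul(6, Pow(6, Rational(1, 2))), 33), 2) = Pow(Add(33, Mul(6, Pow(6, Rational(1, 2)))), 2)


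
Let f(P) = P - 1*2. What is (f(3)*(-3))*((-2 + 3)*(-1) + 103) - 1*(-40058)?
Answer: 39752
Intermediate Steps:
f(P) = -2 + P (f(P) = P - 2 = -2 + P)
(f(3)*(-3))*((-2 + 3)*(-1) + 103) - 1*(-40058) = ((-2 + 3)*(-3))*((-2 + 3)*(-1) + 103) - 1*(-40058) = (1*(-3))*(1*(-1) + 103) + 40058 = -3*(-1 + 103) + 40058 = -3*102 + 40058 = -306 + 40058 = 39752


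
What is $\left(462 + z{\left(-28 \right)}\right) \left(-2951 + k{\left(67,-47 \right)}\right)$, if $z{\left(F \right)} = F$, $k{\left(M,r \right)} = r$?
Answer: $-1301132$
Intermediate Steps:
$\left(462 + z{\left(-28 \right)}\right) \left(-2951 + k{\left(67,-47 \right)}\right) = \left(462 - 28\right) \left(-2951 - 47\right) = 434 \left(-2998\right) = -1301132$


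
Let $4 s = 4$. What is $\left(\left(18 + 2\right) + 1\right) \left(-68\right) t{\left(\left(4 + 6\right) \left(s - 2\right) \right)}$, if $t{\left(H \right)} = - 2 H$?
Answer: $-28560$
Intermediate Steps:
$s = 1$ ($s = \frac{1}{4} \cdot 4 = 1$)
$\left(\left(18 + 2\right) + 1\right) \left(-68\right) t{\left(\left(4 + 6\right) \left(s - 2\right) \right)} = \left(\left(18 + 2\right) + 1\right) \left(-68\right) \left(- 2 \left(4 + 6\right) \left(1 - 2\right)\right) = \left(20 + 1\right) \left(-68\right) \left(- 2 \cdot 10 \left(-1\right)\right) = 21 \left(-68\right) \left(\left(-2\right) \left(-10\right)\right) = \left(-1428\right) 20 = -28560$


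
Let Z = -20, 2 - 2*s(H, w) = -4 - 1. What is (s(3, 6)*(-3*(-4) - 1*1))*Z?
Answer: -770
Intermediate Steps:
s(H, w) = 7/2 (s(H, w) = 1 - (-4 - 1)/2 = 1 - ½*(-5) = 1 + 5/2 = 7/2)
(s(3, 6)*(-3*(-4) - 1*1))*Z = (7*(-3*(-4) - 1*1)/2)*(-20) = (7*(12 - 1)/2)*(-20) = ((7/2)*11)*(-20) = (77/2)*(-20) = -770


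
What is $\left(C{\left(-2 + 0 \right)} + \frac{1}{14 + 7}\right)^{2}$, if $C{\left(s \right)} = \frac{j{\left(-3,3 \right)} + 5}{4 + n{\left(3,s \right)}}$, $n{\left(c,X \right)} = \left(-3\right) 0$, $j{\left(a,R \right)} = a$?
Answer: $\frac{529}{1764} \approx 0.29989$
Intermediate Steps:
$n{\left(c,X \right)} = 0$
$C{\left(s \right)} = \frac{1}{2}$ ($C{\left(s \right)} = \frac{-3 + 5}{4 + 0} = \frac{2}{4} = 2 \cdot \frac{1}{4} = \frac{1}{2}$)
$\left(C{\left(-2 + 0 \right)} + \frac{1}{14 + 7}\right)^{2} = \left(\frac{1}{2} + \frac{1}{14 + 7}\right)^{2} = \left(\frac{1}{2} + \frac{1}{21}\right)^{2} = \left(\frac{23}{42}\right)^{2} = \frac{529}{1764}$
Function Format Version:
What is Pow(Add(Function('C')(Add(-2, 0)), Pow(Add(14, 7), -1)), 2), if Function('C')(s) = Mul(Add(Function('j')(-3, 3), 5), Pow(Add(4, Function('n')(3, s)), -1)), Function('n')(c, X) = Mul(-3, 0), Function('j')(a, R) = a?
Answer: Rational(529, 1764) ≈ 0.29989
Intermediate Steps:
Function('n')(c, X) = 0
Function('C')(s) = Rational(1, 2) (Function('C')(s) = Mul(Add(-3, 5), Pow(Add(4, 0), -1)) = Mul(2, Pow(4, -1)) = Mul(2, Rational(1, 4)) = Rational(1, 2))
Pow(Add(Function('C')(Add(-2, 0)), Pow(Add(14, 7), -1)), 2) = Pow(Add(Rational(1, 2), Pow(Add(14, 7), -1)), 2) = Pow(Add(Rational(1, 2), Pow(21, -1)), 2) = Pow(Add(Rational(1, 2), Rational(1, 21)), 2) = Pow(Rational(23, 42), 2) = Rational(529, 1764)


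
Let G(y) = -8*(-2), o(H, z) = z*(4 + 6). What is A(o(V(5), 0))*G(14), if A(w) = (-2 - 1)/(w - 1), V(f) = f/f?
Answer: 48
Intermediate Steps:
V(f) = 1
o(H, z) = 10*z (o(H, z) = z*10 = 10*z)
G(y) = 16
A(w) = -3/(-1 + w)
A(o(V(5), 0))*G(14) = -3/(-1 + 10*0)*16 = -3/(-1 + 0)*16 = -3/(-1)*16 = -3*(-1)*16 = 3*16 = 48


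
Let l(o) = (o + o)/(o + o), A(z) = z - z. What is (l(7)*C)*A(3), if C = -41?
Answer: 0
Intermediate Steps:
A(z) = 0
l(o) = 1 (l(o) = (2*o)/((2*o)) = (2*o)*(1/(2*o)) = 1)
(l(7)*C)*A(3) = (1*(-41))*0 = -41*0 = 0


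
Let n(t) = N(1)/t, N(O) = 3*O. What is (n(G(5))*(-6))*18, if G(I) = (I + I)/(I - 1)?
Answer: -648/5 ≈ -129.60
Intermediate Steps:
G(I) = 2*I/(-1 + I) (G(I) = (2*I)/(-1 + I) = 2*I/(-1 + I))
n(t) = 3/t (n(t) = (3*1)/t = 3/t)
(n(G(5))*(-6))*18 = ((3/((2*5/(-1 + 5))))*(-6))*18 = ((3/((2*5/4)))*(-6))*18 = ((3/((2*5*(¼))))*(-6))*18 = ((3/(5/2))*(-6))*18 = ((3*(⅖))*(-6))*18 = ((6/5)*(-6))*18 = -36/5*18 = -648/5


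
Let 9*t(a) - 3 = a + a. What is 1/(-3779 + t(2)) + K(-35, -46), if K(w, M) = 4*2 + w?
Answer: -918117/34004 ≈ -27.000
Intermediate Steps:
t(a) = 1/3 + 2*a/9 (t(a) = 1/3 + (a + a)/9 = 1/3 + (2*a)/9 = 1/3 + 2*a/9)
K(w, M) = 8 + w
1/(-3779 + t(2)) + K(-35, -46) = 1/(-3779 + (1/3 + (2/9)*2)) + (8 - 35) = 1/(-3779 + (1/3 + 4/9)) - 27 = 1/(-3779 + 7/9) - 27 = 1/(-34004/9) - 27 = -9/34004 - 27 = -918117/34004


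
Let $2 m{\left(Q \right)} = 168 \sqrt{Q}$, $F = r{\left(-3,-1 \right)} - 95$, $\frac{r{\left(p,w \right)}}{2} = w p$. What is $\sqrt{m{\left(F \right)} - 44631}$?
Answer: $\sqrt{-44631 + 84 i \sqrt{89}} \approx 1.875 + 211.27 i$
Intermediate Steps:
$r{\left(p,w \right)} = 2 p w$ ($r{\left(p,w \right)} = 2 w p = 2 p w$)
$F = -89$ ($F = 2 \left(-3\right) \left(-1\right) - 95 = 6 - 95 = -89$)
$m{\left(Q \right)} = 84 \sqrt{Q}$ ($m{\left(Q \right)} = \frac{168 \sqrt{Q}}{2} = 84 \sqrt{Q}$)
$\sqrt{m{\left(F \right)} - 44631} = \sqrt{84 \sqrt{-89} - 44631} = \sqrt{84 i \sqrt{89} - 44631} = \sqrt{-44631 + 84 i \sqrt{89}}$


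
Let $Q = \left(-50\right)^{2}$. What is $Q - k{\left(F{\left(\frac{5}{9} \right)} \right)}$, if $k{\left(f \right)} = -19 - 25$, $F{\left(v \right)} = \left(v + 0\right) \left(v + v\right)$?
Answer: $2544$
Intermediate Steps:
$F{\left(v \right)} = 2 v^{2}$ ($F{\left(v \right)} = v 2 v = 2 v^{2}$)
$Q = 2500$
$k{\left(f \right)} = -44$
$Q - k{\left(F{\left(\frac{5}{9} \right)} \right)} = 2500 - -44 = 2500 + 44 = 2544$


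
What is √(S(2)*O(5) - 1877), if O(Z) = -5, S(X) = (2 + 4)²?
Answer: 11*I*√17 ≈ 45.354*I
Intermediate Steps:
S(X) = 36 (S(X) = 6² = 36)
√(S(2)*O(5) - 1877) = √(36*(-5) - 1877) = √(-180 - 1877) = √(-2057) = 11*I*√17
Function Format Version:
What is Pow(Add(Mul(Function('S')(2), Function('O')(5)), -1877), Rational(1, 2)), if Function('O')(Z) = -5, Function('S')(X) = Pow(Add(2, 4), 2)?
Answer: Mul(11, I, Pow(17, Rational(1, 2))) ≈ Mul(45.354, I)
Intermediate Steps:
Function('S')(X) = 36 (Function('S')(X) = Pow(6, 2) = 36)
Pow(Add(Mul(Function('S')(2), Function('O')(5)), -1877), Rational(1, 2)) = Pow(Add(Mul(36, -5), -1877), Rational(1, 2)) = Pow(Add(-180, -1877), Rational(1, 2)) = Pow(-2057, Rational(1, 2)) = Mul(11, I, Pow(17, Rational(1, 2)))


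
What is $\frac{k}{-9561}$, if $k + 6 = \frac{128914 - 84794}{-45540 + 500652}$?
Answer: $\frac{335819}{543915729} \approx 0.00061741$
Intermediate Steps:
$k = - \frac{335819}{56889}$ ($k = -6 + \frac{128914 - 84794}{-45540 + 500652} = -6 + \frac{44120}{455112} = -6 + 44120 \cdot \frac{1}{455112} = -6 + \frac{5515}{56889} = - \frac{335819}{56889} \approx -5.9031$)
$\frac{k}{-9561} = - \frac{335819}{56889 \left(-9561\right)} = \left(- \frac{335819}{56889}\right) \left(- \frac{1}{9561}\right) = \frac{335819}{543915729}$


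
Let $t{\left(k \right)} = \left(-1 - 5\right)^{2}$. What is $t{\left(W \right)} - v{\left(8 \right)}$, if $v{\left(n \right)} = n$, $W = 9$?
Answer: $28$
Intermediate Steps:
$t{\left(k \right)} = 36$ ($t{\left(k \right)} = \left(-6\right)^{2} = 36$)
$t{\left(W \right)} - v{\left(8 \right)} = 36 - 8 = 28$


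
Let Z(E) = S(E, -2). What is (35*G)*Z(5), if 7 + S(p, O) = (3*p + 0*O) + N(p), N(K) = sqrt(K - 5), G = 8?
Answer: 2240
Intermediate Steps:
N(K) = sqrt(-5 + K)
S(p, O) = -7 + sqrt(-5 + p) + 3*p (S(p, O) = -7 + ((3*p + 0*O) + sqrt(-5 + p)) = -7 + ((3*p + 0) + sqrt(-5 + p)) = -7 + (3*p + sqrt(-5 + p)) = -7 + (sqrt(-5 + p) + 3*p) = -7 + sqrt(-5 + p) + 3*p)
Z(E) = -7 + sqrt(-5 + E) + 3*E
(35*G)*Z(5) = (35*8)*(-7 + sqrt(-5 + 5) + 3*5) = 280*(-7 + sqrt(0) + 15) = 280*(-7 + 0 + 15) = 280*8 = 2240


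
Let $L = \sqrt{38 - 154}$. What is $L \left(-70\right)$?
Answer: $- 140 i \sqrt{29} \approx - 753.92 i$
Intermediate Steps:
$L = 2 i \sqrt{29}$ ($L = \sqrt{-116} = 2 i \sqrt{29} \approx 10.77 i$)
$L \left(-70\right) = 2 i \sqrt{29} \left(-70\right) = - 140 i \sqrt{29}$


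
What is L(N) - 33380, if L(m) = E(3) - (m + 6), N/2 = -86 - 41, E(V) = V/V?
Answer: -33131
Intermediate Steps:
E(V) = 1
N = -254 (N = 2*(-86 - 41) = 2*(-127) = -254)
L(m) = -5 - m (L(m) = 1 - (m + 6) = 1 - (6 + m) = 1 + (-6 - m) = -5 - m)
L(N) - 33380 = (-5 - 1*(-254)) - 33380 = (-5 + 254) - 33380 = 249 - 33380 = -33131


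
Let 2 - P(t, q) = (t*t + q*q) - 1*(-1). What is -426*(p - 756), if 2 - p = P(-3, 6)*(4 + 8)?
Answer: 96276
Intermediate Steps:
P(t, q) = 1 - q² - t² (P(t, q) = 2 - ((t*t + q*q) - 1*(-1)) = 2 - ((t² + q²) + 1) = 2 - ((q² + t²) + 1) = 2 - (1 + q² + t²) = 2 + (-1 - q² - t²) = 1 - q² - t²)
p = 530 (p = 2 - (1 - 1*6² - 1*(-3)²)*(4 + 8) = 2 - (1 - 1*36 - 1*9)*12 = 2 - (1 - 36 - 9)*12 = 2 - (-44)*12 = 2 - 1*(-528) = 2 + 528 = 530)
-426*(p - 756) = -426*(530 - 756) = -426*(-226) = 96276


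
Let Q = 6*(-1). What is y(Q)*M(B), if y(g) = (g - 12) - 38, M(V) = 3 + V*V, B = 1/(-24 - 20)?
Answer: -40663/242 ≈ -168.03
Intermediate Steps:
B = -1/44 (B = 1/(-44) = -1/44 ≈ -0.022727)
Q = -6
M(V) = 3 + V**2
y(g) = -50 + g (y(g) = (-12 + g) - 38 = -50 + g)
y(Q)*M(B) = (-50 - 6)*(3 + (-1/44)**2) = -56*(3 + 1/1936) = -56*5809/1936 = -40663/242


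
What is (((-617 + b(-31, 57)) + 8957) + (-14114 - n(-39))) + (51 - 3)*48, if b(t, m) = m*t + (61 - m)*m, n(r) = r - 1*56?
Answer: -4914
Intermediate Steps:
n(r) = -56 + r (n(r) = r - 56 = -56 + r)
b(t, m) = m*t + m*(61 - m)
(((-617 + b(-31, 57)) + 8957) + (-14114 - n(-39))) + (51 - 3)*48 = (((-617 + 57*(61 - 31 - 1*57)) + 8957) + (-14114 - (-56 - 39))) + (51 - 3)*48 = (((-617 + 57*(61 - 31 - 57)) + 8957) + (-14114 - 1*(-95))) + 48*48 = (((-617 + 57*(-27)) + 8957) + (-14114 + 95)) + 2304 = (((-617 - 1539) + 8957) - 14019) + 2304 = ((-2156 + 8957) - 14019) + 2304 = (6801 - 14019) + 2304 = -7218 + 2304 = -4914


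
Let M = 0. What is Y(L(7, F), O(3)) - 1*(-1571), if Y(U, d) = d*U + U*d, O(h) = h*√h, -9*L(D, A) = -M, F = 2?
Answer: 1571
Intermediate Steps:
L(D, A) = 0 (L(D, A) = -(-1)*0/9 = -⅑*0 = 0)
O(h) = h^(3/2)
Y(U, d) = 2*U*d (Y(U, d) = U*d + U*d = 2*U*d)
Y(L(7, F), O(3)) - 1*(-1571) = 2*0*3^(3/2) - 1*(-1571) = 2*0*(3*√3) + 1571 = 0 + 1571 = 1571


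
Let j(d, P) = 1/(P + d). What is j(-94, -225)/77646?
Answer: -1/24769074 ≈ -4.0373e-8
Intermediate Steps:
j(-94, -225)/77646 = 1/(-225 - 94*77646) = (1/77646)/(-319) = -1/319*1/77646 = -1/24769074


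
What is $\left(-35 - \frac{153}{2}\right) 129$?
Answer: $- \frac{28767}{2} \approx -14384.0$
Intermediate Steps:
$\left(-35 - \frac{153}{2}\right) 129 = \left(- \frac{223}{2}\right) 129 = - \frac{28767}{2}$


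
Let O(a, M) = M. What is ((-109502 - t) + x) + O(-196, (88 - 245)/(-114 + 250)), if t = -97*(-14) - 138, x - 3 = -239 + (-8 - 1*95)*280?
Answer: -19012685/136 ≈ -1.3980e+5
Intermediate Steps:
x = -29076 (x = 3 + (-239 + (-8 - 1*95)*280) = 3 + (-239 + (-8 - 95)*280) = 3 + (-239 - 103*280) = 3 + (-239 - 28840) = 3 - 29079 = -29076)
t = 1220 (t = 1358 - 138 = 1220)
((-109502 - t) + x) + O(-196, (88 - 245)/(-114 + 250)) = ((-109502 - 1*1220) - 29076) + (88 - 245)/(-114 + 250) = ((-109502 - 1220) - 29076) - 157/136 = (-110722 - 29076) - 157*1/136 = -139798 - 157/136 = -19012685/136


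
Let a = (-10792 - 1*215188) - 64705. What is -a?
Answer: 290685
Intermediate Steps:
a = -290685 (a = (-10792 - 215188) - 64705 = -225980 - 64705 = -290685)
-a = -1*(-290685) = 290685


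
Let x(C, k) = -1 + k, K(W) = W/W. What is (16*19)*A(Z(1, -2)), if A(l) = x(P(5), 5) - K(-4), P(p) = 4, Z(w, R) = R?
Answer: 912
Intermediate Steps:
K(W) = 1
A(l) = 3 (A(l) = (-1 + 5) - 1*1 = 4 - 1 = 3)
(16*19)*A(Z(1, -2)) = (16*19)*3 = 304*3 = 912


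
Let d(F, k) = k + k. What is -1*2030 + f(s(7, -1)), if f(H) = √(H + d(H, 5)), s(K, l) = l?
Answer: -2027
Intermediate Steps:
d(F, k) = 2*k
f(H) = √(10 + H) (f(H) = √(H + 2*5) = √(H + 10) = √(10 + H))
-1*2030 + f(s(7, -1)) = -1*2030 + √(10 - 1) = -2030 + √9 = -2030 + 3 = -2027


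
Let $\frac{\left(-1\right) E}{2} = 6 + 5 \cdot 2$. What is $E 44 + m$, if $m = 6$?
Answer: $-1402$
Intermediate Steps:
$E = -32$ ($E = - 2 \left(6 + 5 \cdot 2\right) = - 2 \left(6 + 10\right) = \left(-2\right) 16 = -32$)
$E 44 + m = \left(-32\right) 44 + 6 = -1408 + 6 = -1402$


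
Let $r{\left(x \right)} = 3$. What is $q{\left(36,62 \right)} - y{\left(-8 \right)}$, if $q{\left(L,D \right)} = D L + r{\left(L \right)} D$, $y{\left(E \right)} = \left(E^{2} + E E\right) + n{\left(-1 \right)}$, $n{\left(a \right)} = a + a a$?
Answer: $2290$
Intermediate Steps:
$n{\left(a \right)} = a + a^{2}$
$y{\left(E \right)} = 2 E^{2}$ ($y{\left(E \right)} = \left(E^{2} + E E\right) - \left(1 - 1\right) = \left(E^{2} + E^{2}\right) - 0 = 2 E^{2} + 0 = 2 E^{2}$)
$q{\left(L,D \right)} = 3 D + D L$ ($q{\left(L,D \right)} = D L + 3 D = 3 D + D L$)
$q{\left(36,62 \right)} - y{\left(-8 \right)} = 62 \left(3 + 36\right) - 2 \left(-8\right)^{2} = 62 \cdot 39 - 2 \cdot 64 = 2418 - 128 = 2290$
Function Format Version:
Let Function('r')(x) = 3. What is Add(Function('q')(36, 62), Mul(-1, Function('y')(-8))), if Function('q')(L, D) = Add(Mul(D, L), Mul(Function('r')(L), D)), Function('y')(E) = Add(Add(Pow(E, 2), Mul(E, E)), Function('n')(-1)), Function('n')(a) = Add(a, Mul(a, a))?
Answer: 2290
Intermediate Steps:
Function('n')(a) = Add(a, Pow(a, 2))
Function('y')(E) = Mul(2, Pow(E, 2)) (Function('y')(E) = Add(Add(Pow(E, 2), Mul(E, E)), Mul(-1, Add(1, -1))) = Add(Add(Pow(E, 2), Pow(E, 2)), Mul(-1, 0)) = Add(Mul(2, Pow(E, 2)), 0) = Mul(2, Pow(E, 2)))
Function('q')(L, D) = Add(Mul(3, D), Mul(D, L)) (Function('q')(L, D) = Add(Mul(D, L), Mul(3, D)) = Add(Mul(3, D), Mul(D, L)))
Add(Function('q')(36, 62), Mul(-1, Function('y')(-8))) = Add(Mul(62, Add(3, 36)), Mul(-1, Mul(2, Pow(-8, 2)))) = Add(Mul(62, 39), Mul(-1, Mul(2, 64))) = Add(2418, Mul(-1, 128)) = Add(2418, -128) = 2290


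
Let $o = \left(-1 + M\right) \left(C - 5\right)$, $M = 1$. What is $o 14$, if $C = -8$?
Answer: $0$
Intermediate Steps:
$o = 0$ ($o = \left(-1 + 1\right) \left(-8 - 5\right) = 0 \left(-13\right) = 0$)
$o 14 = 0 \cdot 14 = 0$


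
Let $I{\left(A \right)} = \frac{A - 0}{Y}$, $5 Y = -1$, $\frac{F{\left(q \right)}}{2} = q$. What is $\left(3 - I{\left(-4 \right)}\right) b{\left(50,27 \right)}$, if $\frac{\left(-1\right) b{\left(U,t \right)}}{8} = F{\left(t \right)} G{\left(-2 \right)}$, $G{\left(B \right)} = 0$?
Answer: $0$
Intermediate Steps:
$F{\left(q \right)} = 2 q$
$Y = - \frac{1}{5}$ ($Y = \frac{1}{5} \left(-1\right) = - \frac{1}{5} \approx -0.2$)
$b{\left(U,t \right)} = 0$ ($b{\left(U,t \right)} = - 8 \cdot 2 t 0 = \left(-8\right) 0 = 0$)
$I{\left(A \right)} = - 5 A$ ($I{\left(A \right)} = \frac{A - 0}{- \frac{1}{5}} = \left(A + 0\right) \left(-5\right) = A \left(-5\right) = - 5 A$)
$\left(3 - I{\left(-4 \right)}\right) b{\left(50,27 \right)} = \left(3 - \left(-5\right) \left(-4\right)\right) 0 = \left(3 - 20\right) 0 = \left(-17\right) 0 = 0$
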